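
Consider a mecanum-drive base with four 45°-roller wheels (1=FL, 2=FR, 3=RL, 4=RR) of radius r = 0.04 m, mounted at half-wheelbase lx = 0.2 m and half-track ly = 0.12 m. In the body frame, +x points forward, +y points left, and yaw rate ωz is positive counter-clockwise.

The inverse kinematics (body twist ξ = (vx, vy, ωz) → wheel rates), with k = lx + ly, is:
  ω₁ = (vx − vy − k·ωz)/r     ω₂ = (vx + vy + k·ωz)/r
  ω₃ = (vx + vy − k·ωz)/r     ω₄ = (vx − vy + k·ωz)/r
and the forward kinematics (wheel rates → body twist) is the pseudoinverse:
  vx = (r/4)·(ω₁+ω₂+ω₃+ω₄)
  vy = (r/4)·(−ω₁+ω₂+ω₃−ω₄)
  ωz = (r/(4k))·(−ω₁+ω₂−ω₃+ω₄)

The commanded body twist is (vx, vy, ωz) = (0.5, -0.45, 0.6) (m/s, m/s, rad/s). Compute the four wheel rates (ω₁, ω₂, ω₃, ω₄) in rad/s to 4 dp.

k = lx + ly = 0.2 + 0.12 = 0.3200;  k·ωz = 0.3200·0.6 = 0.1920
ω₁ (FL) = (vx − vy − k·ωz)/r = 0.7580/0.04 = 18.9500
ω₂ (FR) = (vx + vy + k·ωz)/r = 0.2420/0.04 = 6.0500
ω₃ (RL) = (vx + vy − k·ωz)/r = -0.1420/0.04 = -3.5500
ω₄ (RR) = (vx − vy + k·ωz)/r = 1.1420/0.04 = 28.5500

(18.9500, 6.0500, -3.5500, 28.5500)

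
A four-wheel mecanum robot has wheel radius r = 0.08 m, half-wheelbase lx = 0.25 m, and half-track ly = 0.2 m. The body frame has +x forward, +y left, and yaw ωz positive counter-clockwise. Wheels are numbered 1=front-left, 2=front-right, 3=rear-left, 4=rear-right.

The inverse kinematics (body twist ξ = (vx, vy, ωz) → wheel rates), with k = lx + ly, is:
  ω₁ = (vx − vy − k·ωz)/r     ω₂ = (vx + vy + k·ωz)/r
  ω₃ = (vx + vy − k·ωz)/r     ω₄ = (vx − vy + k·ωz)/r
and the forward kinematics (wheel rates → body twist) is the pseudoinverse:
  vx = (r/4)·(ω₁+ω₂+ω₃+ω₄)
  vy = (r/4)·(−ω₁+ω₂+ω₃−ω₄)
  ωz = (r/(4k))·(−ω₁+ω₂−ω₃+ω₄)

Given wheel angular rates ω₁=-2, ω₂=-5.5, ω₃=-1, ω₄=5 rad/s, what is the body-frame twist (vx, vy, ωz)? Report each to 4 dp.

(-0.0700, -0.1900, 0.1111)

k = lx + ly = 0.25 + 0.2 = 0.4500
ω₁+ω₂+ω₃+ω₄ = -3.5000  →  vx = (0.08/4)·-3.5000 = -0.0700
−ω₁+ω₂+ω₃−ω₄ = -9.5000  →  vy = (0.08/4)·-9.5000 = -0.1900
−ω₁+ω₂−ω₃+ω₄ = 2.5000  →  ωz = (0.08/1.8000)·2.5000 = 0.1111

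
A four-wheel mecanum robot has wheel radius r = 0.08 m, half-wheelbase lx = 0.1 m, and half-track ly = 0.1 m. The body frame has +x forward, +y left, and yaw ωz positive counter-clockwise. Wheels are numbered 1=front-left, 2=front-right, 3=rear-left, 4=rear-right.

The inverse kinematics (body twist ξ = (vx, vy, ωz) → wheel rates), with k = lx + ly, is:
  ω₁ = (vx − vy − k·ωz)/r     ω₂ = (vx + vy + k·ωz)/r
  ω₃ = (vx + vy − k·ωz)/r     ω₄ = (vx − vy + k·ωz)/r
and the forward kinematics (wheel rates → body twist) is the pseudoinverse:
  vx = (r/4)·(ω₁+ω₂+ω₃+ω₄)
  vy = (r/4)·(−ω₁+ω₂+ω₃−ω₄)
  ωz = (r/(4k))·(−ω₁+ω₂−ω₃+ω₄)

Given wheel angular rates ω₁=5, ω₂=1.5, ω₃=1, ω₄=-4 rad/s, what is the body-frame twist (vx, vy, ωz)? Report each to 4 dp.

k = lx + ly = 0.1 + 0.1 = 0.2000
ω₁+ω₂+ω₃+ω₄ = 3.5000  →  vx = (0.08/4)·3.5000 = 0.0700
−ω₁+ω₂+ω₃−ω₄ = 1.5000  →  vy = (0.08/4)·1.5000 = 0.0300
−ω₁+ω₂−ω₃+ω₄ = -8.5000  →  ωz = (0.08/0.8000)·-8.5000 = -0.8500

(0.0700, 0.0300, -0.8500)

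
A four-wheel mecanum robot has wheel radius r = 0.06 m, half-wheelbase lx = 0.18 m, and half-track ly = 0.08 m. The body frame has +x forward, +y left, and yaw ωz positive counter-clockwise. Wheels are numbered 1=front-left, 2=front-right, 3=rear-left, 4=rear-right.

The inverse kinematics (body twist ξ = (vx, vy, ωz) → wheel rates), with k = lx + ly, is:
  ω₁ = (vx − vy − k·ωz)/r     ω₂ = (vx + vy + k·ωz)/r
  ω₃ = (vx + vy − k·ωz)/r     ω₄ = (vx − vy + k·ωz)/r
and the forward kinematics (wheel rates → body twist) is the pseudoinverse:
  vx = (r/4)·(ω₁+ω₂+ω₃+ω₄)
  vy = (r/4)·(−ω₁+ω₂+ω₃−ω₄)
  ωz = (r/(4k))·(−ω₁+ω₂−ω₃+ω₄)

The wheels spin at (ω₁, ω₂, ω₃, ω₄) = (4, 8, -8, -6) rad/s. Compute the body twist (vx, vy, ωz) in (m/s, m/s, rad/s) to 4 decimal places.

k = lx + ly = 0.18 + 0.08 = 0.2600
ω₁+ω₂+ω₃+ω₄ = -2.0000  →  vx = (0.06/4)·-2.0000 = -0.0300
−ω₁+ω₂+ω₃−ω₄ = 2.0000  →  vy = (0.06/4)·2.0000 = 0.0300
−ω₁+ω₂−ω₃+ω₄ = 6.0000  →  ωz = (0.06/1.0400)·6.0000 = 0.3462

(-0.0300, 0.0300, 0.3462)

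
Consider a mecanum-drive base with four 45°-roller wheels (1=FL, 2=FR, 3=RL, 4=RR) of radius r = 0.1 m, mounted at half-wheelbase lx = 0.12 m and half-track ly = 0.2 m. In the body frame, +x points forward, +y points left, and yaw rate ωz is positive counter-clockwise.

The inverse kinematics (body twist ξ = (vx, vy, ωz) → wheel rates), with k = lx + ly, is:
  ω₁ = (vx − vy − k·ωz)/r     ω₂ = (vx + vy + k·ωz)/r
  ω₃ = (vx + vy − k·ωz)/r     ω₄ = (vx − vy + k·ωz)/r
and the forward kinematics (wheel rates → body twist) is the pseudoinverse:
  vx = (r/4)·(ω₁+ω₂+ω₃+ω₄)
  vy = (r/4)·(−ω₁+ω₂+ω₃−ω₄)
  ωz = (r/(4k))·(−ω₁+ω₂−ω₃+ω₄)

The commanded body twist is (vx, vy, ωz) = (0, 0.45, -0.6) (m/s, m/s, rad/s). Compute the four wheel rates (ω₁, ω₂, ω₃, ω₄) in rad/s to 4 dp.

(-2.5800, 2.5800, 6.4200, -6.4200)

k = lx + ly = 0.12 + 0.2 = 0.3200;  k·ωz = 0.3200·-0.6 = -0.1920
ω₁ (FL) = (vx − vy − k·ωz)/r = -0.2580/0.1 = -2.5800
ω₂ (FR) = (vx + vy + k·ωz)/r = 0.2580/0.1 = 2.5800
ω₃ (RL) = (vx + vy − k·ωz)/r = 0.6420/0.1 = 6.4200
ω₄ (RR) = (vx − vy + k·ωz)/r = -0.6420/0.1 = -6.4200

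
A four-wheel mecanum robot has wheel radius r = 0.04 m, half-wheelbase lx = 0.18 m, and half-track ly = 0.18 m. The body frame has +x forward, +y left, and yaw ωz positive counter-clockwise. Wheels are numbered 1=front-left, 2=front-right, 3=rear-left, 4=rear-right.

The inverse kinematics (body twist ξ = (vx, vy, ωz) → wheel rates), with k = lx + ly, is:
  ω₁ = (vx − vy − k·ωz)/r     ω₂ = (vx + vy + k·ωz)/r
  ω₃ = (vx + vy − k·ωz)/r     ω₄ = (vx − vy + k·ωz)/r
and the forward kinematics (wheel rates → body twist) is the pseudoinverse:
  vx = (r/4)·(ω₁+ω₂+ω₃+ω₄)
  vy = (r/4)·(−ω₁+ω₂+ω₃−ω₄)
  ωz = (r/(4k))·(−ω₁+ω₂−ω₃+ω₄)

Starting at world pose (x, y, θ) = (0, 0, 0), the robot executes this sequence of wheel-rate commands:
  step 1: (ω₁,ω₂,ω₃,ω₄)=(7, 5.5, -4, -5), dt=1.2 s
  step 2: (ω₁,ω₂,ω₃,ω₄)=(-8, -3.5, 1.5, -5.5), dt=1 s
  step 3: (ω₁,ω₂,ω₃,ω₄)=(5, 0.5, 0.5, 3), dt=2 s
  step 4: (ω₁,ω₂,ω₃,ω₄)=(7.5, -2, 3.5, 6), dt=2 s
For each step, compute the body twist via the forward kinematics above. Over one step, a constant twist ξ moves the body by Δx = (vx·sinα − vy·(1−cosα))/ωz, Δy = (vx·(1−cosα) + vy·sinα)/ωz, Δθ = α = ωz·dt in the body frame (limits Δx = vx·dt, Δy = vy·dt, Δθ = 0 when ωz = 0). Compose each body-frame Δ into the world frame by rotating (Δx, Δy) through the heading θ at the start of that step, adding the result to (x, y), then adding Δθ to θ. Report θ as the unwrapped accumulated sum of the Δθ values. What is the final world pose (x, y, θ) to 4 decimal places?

step 1: ξ=(vx,vy,ωz)=(0.0350, -0.0050, -0.0694), dt=1.2 → body Δ=(0.0417, -0.0077, -0.0833) → world pose (0.0417, -0.0077, -0.0833)
step 2: ξ=(vx,vy,ωz)=(-0.1550, 0.1150, -0.0694), dt=1.0 → body Δ=(-0.1509, 0.1203, -0.0694) → world pose (-0.0986, 0.1247, -0.1528)
step 3: ξ=(vx,vy,ωz)=(0.0900, -0.0700, -0.0556), dt=2.0 → body Δ=(0.1719, -0.1497, -0.1111) → world pose (0.0484, -0.0494, -0.2639)
step 4: ξ=(vx,vy,ωz)=(0.1500, -0.1200, -0.1944), dt=2.0 → body Δ=(0.2464, -0.2916, -0.3889) → world pose (0.2103, -0.3952, -0.6528)

(0.2103, -0.3952, -0.6528)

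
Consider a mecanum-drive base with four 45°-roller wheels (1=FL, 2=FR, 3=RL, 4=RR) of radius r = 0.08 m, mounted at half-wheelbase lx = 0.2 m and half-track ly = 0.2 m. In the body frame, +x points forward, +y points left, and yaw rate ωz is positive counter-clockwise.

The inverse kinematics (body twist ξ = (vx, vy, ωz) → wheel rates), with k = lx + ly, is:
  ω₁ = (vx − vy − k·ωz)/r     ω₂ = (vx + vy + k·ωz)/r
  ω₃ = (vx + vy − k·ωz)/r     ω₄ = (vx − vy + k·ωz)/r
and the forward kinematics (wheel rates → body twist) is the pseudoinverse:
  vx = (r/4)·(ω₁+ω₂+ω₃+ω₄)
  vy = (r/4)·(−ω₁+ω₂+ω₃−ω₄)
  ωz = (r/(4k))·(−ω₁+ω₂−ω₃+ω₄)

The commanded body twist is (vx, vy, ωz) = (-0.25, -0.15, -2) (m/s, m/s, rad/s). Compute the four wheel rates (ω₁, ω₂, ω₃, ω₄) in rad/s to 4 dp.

k = lx + ly = 0.2 + 0.2 = 0.4000;  k·ωz = 0.4000·-2 = -0.8000
ω₁ (FL) = (vx − vy − k·ωz)/r = 0.7000/0.08 = 8.7500
ω₂ (FR) = (vx + vy + k·ωz)/r = -1.2000/0.08 = -15.0000
ω₃ (RL) = (vx + vy − k·ωz)/r = 0.4000/0.08 = 5.0000
ω₄ (RR) = (vx − vy + k·ωz)/r = -0.9000/0.08 = -11.2500

(8.7500, -15.0000, 5.0000, -11.2500)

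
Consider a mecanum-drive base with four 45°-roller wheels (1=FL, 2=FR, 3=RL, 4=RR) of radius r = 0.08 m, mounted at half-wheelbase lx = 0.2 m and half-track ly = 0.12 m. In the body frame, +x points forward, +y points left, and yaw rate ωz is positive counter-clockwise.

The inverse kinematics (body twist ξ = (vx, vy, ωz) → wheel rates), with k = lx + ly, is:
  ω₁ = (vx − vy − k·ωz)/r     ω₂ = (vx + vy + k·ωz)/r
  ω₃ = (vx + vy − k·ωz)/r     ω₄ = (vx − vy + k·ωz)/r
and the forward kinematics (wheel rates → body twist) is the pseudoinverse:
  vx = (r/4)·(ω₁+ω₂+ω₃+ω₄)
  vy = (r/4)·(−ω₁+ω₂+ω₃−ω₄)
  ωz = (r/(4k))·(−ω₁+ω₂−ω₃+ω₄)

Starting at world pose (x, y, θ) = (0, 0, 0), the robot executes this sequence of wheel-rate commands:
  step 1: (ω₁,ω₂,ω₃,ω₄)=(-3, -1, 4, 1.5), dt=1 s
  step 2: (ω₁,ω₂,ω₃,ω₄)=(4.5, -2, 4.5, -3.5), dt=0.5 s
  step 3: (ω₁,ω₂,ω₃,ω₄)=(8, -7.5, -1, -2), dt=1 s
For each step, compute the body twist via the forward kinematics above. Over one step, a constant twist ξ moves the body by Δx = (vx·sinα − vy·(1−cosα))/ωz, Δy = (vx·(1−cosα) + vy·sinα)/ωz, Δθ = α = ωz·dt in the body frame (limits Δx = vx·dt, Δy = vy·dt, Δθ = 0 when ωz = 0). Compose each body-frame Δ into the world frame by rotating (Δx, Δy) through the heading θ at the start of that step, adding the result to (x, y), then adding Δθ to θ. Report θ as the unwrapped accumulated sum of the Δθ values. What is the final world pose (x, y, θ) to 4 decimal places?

step 1: ξ=(vx,vy,ωz)=(0.0300, 0.0900, -0.0312), dt=1.0 → body Δ=(0.0314, 0.0895, -0.0312) → world pose (0.0314, 0.0895, -0.0312)
step 2: ξ=(vx,vy,ωz)=(0.0700, 0.0300, -0.9062), dt=0.5 → body Δ=(0.0372, 0.0067, -0.4531) → world pose (0.0687, 0.0950, -0.4844)
step 3: ξ=(vx,vy,ωz)=(-0.0500, -0.2900, -1.0312), dt=1.0 → body Δ=(-0.1783, -0.2177, -1.0312) → world pose (-0.1904, -0.0146, -1.5156)

(-0.1904, -0.0146, -1.5156)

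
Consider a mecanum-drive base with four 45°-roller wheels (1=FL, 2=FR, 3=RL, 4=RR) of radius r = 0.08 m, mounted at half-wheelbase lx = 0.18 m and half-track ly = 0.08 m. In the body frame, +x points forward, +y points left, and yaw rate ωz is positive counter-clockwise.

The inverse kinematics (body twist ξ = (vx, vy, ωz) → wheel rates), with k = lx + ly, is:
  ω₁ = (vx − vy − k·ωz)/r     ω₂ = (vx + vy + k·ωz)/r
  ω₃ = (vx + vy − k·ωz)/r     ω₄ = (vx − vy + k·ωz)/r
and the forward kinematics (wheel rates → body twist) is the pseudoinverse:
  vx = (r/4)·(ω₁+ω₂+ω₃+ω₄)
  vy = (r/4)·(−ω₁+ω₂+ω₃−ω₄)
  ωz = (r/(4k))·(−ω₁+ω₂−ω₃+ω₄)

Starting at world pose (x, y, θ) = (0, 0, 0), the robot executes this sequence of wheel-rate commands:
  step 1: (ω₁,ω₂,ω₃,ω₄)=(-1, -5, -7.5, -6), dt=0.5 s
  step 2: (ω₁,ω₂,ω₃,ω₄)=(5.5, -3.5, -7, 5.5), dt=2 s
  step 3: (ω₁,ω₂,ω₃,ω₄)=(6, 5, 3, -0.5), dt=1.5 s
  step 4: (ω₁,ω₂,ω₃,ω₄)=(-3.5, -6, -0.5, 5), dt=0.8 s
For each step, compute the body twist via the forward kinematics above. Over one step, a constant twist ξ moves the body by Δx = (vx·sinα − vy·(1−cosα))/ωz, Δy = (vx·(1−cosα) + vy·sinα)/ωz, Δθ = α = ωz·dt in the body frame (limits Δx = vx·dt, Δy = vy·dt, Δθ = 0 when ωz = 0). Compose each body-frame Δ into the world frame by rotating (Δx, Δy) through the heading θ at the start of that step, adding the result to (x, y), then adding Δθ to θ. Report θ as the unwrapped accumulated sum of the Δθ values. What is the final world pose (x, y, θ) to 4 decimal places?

(0.2709, -0.8624, 0.1077)

step 1: ξ=(vx,vy,ωz)=(-0.3900, -0.1100, -0.1923), dt=0.5 → body Δ=(-0.1973, -0.0455, -0.0962) → world pose (-0.1973, -0.0455, -0.0962)
step 2: ξ=(vx,vy,ωz)=(0.0100, -0.4300, 0.2692), dt=2.0 → body Δ=(0.2450, -0.8138, 0.5385) → world pose (-0.0316, -0.8791, 0.4423)
step 3: ξ=(vx,vy,ωz)=(0.2700, 0.0500, -0.3462), dt=1.5 → body Δ=(0.4061, -0.0311, -0.5192) → world pose (0.3488, -0.7334, -0.0769)
step 4: ξ=(vx,vy,ωz)=(-0.1000, -0.1600, 0.2308), dt=0.8 → body Δ=(-0.0678, -0.1346, 0.1846) → world pose (0.2709, -0.8624, 0.1077)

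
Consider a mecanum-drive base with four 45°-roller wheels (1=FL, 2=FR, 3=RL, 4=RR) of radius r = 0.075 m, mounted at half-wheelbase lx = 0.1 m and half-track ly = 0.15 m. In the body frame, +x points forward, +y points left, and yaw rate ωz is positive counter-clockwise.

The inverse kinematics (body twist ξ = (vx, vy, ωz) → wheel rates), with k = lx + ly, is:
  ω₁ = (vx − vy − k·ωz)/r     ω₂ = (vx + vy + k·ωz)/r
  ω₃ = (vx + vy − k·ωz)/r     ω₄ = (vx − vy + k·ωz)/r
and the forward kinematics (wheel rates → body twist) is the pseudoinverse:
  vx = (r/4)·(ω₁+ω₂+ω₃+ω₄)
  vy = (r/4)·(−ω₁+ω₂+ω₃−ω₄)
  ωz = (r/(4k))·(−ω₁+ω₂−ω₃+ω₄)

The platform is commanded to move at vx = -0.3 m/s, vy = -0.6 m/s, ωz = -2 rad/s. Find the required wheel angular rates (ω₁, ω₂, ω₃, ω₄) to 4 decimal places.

k = lx + ly = 0.1 + 0.15 = 0.2500;  k·ωz = 0.2500·-2 = -0.5000
ω₁ (FL) = (vx − vy − k·ωz)/r = 0.8000/0.075 = 10.6667
ω₂ (FR) = (vx + vy + k·ωz)/r = -1.4000/0.075 = -18.6667
ω₃ (RL) = (vx + vy − k·ωz)/r = -0.4000/0.075 = -5.3333
ω₄ (RR) = (vx − vy + k·ωz)/r = -0.2000/0.075 = -2.6667

(10.6667, -18.6667, -5.3333, -2.6667)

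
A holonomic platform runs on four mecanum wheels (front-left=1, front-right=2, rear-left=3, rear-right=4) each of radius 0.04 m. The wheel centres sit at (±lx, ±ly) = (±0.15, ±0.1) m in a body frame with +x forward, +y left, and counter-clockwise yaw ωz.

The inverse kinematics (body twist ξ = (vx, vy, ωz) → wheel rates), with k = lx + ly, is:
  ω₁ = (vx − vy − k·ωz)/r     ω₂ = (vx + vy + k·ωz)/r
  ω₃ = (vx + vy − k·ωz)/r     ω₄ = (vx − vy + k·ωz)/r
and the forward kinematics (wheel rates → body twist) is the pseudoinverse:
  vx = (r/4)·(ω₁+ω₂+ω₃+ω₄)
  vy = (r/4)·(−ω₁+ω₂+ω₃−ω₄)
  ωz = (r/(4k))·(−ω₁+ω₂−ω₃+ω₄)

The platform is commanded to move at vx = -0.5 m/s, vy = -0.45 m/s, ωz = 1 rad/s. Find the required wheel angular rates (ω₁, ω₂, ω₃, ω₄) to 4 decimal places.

(-7.5000, -17.5000, -30.0000, 5.0000)

k = lx + ly = 0.15 + 0.1 = 0.2500;  k·ωz = 0.2500·1 = 0.2500
ω₁ (FL) = (vx − vy − k·ωz)/r = -0.3000/0.04 = -7.5000
ω₂ (FR) = (vx + vy + k·ωz)/r = -0.7000/0.04 = -17.5000
ω₃ (RL) = (vx + vy − k·ωz)/r = -1.2000/0.04 = -30.0000
ω₄ (RR) = (vx − vy + k·ωz)/r = 0.2000/0.04 = 5.0000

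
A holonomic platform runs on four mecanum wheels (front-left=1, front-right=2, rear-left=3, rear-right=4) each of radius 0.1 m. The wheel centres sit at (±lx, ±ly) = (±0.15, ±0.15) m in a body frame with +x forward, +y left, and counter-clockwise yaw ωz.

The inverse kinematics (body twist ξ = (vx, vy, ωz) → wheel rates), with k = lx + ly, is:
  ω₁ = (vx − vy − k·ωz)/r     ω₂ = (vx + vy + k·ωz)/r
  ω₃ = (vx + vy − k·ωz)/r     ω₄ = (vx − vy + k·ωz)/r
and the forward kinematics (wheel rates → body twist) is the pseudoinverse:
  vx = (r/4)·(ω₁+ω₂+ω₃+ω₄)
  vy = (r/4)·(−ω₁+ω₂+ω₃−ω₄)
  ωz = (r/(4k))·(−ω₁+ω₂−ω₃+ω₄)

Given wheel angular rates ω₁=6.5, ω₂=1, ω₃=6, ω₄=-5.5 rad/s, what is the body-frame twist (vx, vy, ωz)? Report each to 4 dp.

k = lx + ly = 0.15 + 0.15 = 0.3000
ω₁+ω₂+ω₃+ω₄ = 8.0000  →  vx = (0.1/4)·8.0000 = 0.2000
−ω₁+ω₂+ω₃−ω₄ = 6.0000  →  vy = (0.1/4)·6.0000 = 0.1500
−ω₁+ω₂−ω₃+ω₄ = -17.0000  →  ωz = (0.1/1.2000)·-17.0000 = -1.4167

(0.2000, 0.1500, -1.4167)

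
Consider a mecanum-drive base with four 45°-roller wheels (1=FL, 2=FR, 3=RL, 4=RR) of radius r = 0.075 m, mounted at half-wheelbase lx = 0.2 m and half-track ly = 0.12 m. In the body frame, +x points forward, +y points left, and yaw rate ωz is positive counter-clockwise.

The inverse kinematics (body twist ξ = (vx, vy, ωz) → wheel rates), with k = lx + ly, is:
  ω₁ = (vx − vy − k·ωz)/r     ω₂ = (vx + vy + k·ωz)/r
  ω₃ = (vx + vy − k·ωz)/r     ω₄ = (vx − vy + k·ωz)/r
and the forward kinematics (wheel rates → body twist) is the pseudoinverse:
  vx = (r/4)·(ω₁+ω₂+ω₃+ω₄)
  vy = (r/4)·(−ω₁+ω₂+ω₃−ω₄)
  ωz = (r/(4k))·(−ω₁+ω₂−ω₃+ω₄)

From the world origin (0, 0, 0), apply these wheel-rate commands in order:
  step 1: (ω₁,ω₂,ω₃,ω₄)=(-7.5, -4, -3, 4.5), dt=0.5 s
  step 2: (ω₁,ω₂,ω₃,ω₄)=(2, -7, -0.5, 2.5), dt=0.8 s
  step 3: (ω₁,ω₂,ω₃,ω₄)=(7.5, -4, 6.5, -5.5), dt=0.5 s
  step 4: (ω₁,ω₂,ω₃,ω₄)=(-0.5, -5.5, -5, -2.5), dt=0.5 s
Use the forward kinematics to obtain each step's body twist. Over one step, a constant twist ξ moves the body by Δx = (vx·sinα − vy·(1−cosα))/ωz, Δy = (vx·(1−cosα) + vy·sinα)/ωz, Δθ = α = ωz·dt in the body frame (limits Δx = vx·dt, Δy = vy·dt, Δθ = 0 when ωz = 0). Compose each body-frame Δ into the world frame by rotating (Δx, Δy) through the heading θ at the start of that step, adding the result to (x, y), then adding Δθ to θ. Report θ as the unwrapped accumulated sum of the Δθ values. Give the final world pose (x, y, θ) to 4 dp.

step 1: ξ=(vx,vy,ωz)=(-0.1875, -0.0750, 0.6445), dt=0.5 → body Δ=(-0.0861, -0.0518, 0.3223) → world pose (-0.0861, -0.0518, 0.3223)
step 2: ξ=(vx,vy,ωz)=(-0.0563, -0.2250, -0.3516), dt=0.8 → body Δ=(-0.0696, -0.1713, -0.2812) → world pose (-0.0979, -0.2364, 0.0410)
step 3: ξ=(vx,vy,ωz)=(0.0844, 0.0094, -1.3770), dt=0.5 → body Δ=(0.0405, -0.0096, -0.6885) → world pose (-0.0570, -0.2444, -0.6475)
step 4: ξ=(vx,vy,ωz)=(-0.2531, -0.1406, -0.1465), dt=0.5 → body Δ=(-0.1290, -0.0656, -0.0732) → world pose (-0.1995, -0.2189, -0.7207)

(-0.1995, -0.2189, -0.7207)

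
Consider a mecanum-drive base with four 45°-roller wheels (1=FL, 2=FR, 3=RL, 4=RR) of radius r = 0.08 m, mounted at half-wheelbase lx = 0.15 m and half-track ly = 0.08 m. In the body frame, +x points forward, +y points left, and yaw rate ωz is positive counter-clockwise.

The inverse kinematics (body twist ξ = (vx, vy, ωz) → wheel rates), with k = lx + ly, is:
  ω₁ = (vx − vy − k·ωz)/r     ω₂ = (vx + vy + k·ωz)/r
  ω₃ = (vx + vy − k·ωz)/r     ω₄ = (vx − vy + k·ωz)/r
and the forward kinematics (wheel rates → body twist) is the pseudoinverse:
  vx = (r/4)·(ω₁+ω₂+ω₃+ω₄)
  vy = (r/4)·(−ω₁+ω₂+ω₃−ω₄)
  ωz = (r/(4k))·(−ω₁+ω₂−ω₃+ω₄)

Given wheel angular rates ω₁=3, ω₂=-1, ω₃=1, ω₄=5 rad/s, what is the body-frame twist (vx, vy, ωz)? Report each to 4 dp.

k = lx + ly = 0.15 + 0.08 = 0.2300
ω₁+ω₂+ω₃+ω₄ = 8.0000  →  vx = (0.08/4)·8.0000 = 0.1600
−ω₁+ω₂+ω₃−ω₄ = -8.0000  →  vy = (0.08/4)·-8.0000 = -0.1600
−ω₁+ω₂−ω₃+ω₄ = 0.0000  →  ωz = (0.08/0.9200)·0.0000 = 0.0000

(0.1600, -0.1600, 0.0000)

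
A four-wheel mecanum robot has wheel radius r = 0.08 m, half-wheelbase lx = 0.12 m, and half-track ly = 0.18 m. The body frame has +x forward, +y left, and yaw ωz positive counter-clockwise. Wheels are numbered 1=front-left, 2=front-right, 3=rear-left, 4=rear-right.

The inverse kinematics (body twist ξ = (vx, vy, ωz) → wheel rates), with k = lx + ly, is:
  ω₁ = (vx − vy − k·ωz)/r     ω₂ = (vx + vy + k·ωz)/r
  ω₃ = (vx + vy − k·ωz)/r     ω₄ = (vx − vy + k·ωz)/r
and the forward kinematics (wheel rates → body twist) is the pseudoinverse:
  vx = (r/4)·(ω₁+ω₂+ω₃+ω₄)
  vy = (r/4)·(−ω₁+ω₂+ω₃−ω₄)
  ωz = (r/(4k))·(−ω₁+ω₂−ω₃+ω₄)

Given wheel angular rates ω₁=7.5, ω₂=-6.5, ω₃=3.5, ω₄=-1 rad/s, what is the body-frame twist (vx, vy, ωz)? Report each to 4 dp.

k = lx + ly = 0.12 + 0.18 = 0.3000
ω₁+ω₂+ω₃+ω₄ = 3.5000  →  vx = (0.08/4)·3.5000 = 0.0700
−ω₁+ω₂+ω₃−ω₄ = -9.5000  →  vy = (0.08/4)·-9.5000 = -0.1900
−ω₁+ω₂−ω₃+ω₄ = -18.5000  →  ωz = (0.08/1.2000)·-18.5000 = -1.2333

(0.0700, -0.1900, -1.2333)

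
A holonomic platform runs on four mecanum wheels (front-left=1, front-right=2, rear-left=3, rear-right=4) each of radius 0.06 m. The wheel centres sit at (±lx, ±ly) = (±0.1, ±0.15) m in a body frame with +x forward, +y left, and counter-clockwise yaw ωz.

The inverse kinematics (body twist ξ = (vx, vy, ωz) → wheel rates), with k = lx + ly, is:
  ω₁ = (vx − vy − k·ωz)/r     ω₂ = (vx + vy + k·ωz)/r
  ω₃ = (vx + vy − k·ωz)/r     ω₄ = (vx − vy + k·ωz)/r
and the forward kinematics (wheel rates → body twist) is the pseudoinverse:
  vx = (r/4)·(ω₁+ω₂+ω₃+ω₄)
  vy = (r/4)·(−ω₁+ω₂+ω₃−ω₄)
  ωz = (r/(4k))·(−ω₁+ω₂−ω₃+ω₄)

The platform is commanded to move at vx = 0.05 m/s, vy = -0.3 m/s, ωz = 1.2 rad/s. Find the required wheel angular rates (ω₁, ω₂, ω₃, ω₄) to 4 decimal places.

k = lx + ly = 0.1 + 0.15 = 0.2500;  k·ωz = 0.2500·1.2 = 0.3000
ω₁ (FL) = (vx − vy − k·ωz)/r = 0.0500/0.06 = 0.8333
ω₂ (FR) = (vx + vy + k·ωz)/r = 0.0500/0.06 = 0.8333
ω₃ (RL) = (vx + vy − k·ωz)/r = -0.5500/0.06 = -9.1667
ω₄ (RR) = (vx − vy + k·ωz)/r = 0.6500/0.06 = 10.8333

(0.8333, 0.8333, -9.1667, 10.8333)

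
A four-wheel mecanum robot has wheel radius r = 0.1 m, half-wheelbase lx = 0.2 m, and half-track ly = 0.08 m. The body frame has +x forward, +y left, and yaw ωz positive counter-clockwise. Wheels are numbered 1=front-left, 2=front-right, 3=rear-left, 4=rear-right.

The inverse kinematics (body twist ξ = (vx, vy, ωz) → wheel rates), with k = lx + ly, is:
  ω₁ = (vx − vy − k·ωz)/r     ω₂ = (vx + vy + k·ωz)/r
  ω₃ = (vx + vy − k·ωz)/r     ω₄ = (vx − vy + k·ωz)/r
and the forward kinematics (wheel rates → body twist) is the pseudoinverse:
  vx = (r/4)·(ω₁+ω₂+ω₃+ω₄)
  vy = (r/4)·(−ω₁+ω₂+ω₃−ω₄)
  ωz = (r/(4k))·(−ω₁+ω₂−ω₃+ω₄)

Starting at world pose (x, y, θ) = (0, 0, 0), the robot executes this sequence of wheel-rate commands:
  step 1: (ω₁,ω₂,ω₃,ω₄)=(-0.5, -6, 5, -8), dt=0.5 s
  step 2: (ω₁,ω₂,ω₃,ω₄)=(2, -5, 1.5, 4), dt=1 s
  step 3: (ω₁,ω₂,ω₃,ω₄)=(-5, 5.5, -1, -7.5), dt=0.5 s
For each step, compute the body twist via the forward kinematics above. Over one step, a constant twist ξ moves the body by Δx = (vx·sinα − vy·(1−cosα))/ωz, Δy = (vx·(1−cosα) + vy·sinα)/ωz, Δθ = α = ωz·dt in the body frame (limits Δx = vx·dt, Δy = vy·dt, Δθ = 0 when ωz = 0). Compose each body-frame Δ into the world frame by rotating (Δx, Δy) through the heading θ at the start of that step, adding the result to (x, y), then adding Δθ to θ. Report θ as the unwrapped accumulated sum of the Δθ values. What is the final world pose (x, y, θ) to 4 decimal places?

(-0.0880, 0.1342, -1.0491)

step 1: ξ=(vx,vy,ωz)=(-0.2375, 0.1875, -1.6518), dt=0.5 → body Δ=(-0.0691, 0.1298, -0.8259) → world pose (-0.0691, 0.1298, -0.8259)
step 2: ξ=(vx,vy,ωz)=(0.0625, -0.2375, -0.4018), dt=1.0 → body Δ=(0.0138, -0.2435, -0.4018) → world pose (-0.2389, -0.0455, -1.2277)
step 3: ξ=(vx,vy,ωz)=(-0.2000, 0.4250, 0.3571), dt=0.5 → body Δ=(-0.1184, 0.2025, 0.1786) → world pose (-0.0880, 0.1342, -1.0491)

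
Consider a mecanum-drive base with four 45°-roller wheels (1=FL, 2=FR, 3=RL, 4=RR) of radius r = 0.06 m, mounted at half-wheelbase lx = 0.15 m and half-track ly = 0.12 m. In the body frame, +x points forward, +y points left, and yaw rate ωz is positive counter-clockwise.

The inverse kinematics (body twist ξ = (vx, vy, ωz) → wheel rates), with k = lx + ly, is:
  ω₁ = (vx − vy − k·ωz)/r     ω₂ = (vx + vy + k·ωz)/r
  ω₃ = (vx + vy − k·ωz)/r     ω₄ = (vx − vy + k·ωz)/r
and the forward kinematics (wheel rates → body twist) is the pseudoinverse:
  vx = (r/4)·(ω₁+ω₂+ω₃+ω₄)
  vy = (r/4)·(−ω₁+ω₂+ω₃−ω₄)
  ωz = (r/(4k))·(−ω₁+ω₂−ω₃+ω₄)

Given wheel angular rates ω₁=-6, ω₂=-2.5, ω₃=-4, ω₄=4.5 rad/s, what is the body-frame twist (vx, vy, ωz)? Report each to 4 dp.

k = lx + ly = 0.15 + 0.12 = 0.2700
ω₁+ω₂+ω₃+ω₄ = -8.0000  →  vx = (0.06/4)·-8.0000 = -0.1200
−ω₁+ω₂+ω₃−ω₄ = -5.0000  →  vy = (0.06/4)·-5.0000 = -0.0750
−ω₁+ω₂−ω₃+ω₄ = 12.0000  →  ωz = (0.06/1.0800)·12.0000 = 0.6667

(-0.1200, -0.0750, 0.6667)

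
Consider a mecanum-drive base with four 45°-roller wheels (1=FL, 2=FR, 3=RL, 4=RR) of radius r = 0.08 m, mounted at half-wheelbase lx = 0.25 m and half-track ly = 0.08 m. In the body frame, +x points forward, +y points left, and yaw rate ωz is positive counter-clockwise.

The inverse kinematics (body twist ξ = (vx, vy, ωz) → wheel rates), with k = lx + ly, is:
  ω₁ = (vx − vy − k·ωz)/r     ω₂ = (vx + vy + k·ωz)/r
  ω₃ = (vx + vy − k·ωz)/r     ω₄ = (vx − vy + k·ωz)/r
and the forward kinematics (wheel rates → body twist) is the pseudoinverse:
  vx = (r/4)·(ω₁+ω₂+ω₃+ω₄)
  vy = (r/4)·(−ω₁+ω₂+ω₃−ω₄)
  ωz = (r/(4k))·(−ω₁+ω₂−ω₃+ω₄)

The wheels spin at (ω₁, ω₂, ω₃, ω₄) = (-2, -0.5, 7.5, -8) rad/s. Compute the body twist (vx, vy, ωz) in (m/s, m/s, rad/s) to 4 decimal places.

(-0.0600, 0.3400, -0.8485)

k = lx + ly = 0.25 + 0.08 = 0.3300
ω₁+ω₂+ω₃+ω₄ = -3.0000  →  vx = (0.08/4)·-3.0000 = -0.0600
−ω₁+ω₂+ω₃−ω₄ = 17.0000  →  vy = (0.08/4)·17.0000 = 0.3400
−ω₁+ω₂−ω₃+ω₄ = -14.0000  →  ωz = (0.08/1.3200)·-14.0000 = -0.8485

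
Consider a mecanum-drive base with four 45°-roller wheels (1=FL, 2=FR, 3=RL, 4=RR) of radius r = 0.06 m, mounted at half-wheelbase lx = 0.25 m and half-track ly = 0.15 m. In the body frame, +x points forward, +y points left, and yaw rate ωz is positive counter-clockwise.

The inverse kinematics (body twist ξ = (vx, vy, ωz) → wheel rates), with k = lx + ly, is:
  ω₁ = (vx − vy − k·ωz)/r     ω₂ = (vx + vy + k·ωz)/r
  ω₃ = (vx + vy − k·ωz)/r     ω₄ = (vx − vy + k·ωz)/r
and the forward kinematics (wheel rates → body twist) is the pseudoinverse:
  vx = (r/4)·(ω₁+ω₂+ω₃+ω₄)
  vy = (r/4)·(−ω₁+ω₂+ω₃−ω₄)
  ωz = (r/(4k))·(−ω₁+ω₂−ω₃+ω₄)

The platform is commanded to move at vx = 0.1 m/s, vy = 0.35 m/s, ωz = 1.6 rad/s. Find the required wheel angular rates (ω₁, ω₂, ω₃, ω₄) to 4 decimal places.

(-14.8333, 18.1667, -3.1667, 6.5000)

k = lx + ly = 0.25 + 0.15 = 0.4000;  k·ωz = 0.4000·1.6 = 0.6400
ω₁ (FL) = (vx − vy − k·ωz)/r = -0.8900/0.06 = -14.8333
ω₂ (FR) = (vx + vy + k·ωz)/r = 1.0900/0.06 = 18.1667
ω₃ (RL) = (vx + vy − k·ωz)/r = -0.1900/0.06 = -3.1667
ω₄ (RR) = (vx − vy + k·ωz)/r = 0.3900/0.06 = 6.5000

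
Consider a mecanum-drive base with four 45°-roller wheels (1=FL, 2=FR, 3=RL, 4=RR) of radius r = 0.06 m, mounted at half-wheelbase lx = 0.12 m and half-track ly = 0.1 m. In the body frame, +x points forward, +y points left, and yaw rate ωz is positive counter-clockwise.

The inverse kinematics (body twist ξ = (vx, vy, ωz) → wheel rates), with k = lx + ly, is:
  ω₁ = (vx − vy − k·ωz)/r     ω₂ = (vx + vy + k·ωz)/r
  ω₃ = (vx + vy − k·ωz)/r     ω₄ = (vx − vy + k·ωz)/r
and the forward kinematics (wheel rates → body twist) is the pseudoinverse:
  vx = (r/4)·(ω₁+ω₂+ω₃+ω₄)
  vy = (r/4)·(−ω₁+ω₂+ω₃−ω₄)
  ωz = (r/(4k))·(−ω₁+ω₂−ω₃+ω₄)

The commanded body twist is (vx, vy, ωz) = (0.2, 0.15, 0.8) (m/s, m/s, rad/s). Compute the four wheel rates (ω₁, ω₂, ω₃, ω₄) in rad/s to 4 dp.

k = lx + ly = 0.12 + 0.1 = 0.2200;  k·ωz = 0.2200·0.8 = 0.1760
ω₁ (FL) = (vx − vy − k·ωz)/r = -0.1260/0.06 = -2.1000
ω₂ (FR) = (vx + vy + k·ωz)/r = 0.5260/0.06 = 8.7667
ω₃ (RL) = (vx + vy − k·ωz)/r = 0.1740/0.06 = 2.9000
ω₄ (RR) = (vx − vy + k·ωz)/r = 0.2260/0.06 = 3.7667

(-2.1000, 8.7667, 2.9000, 3.7667)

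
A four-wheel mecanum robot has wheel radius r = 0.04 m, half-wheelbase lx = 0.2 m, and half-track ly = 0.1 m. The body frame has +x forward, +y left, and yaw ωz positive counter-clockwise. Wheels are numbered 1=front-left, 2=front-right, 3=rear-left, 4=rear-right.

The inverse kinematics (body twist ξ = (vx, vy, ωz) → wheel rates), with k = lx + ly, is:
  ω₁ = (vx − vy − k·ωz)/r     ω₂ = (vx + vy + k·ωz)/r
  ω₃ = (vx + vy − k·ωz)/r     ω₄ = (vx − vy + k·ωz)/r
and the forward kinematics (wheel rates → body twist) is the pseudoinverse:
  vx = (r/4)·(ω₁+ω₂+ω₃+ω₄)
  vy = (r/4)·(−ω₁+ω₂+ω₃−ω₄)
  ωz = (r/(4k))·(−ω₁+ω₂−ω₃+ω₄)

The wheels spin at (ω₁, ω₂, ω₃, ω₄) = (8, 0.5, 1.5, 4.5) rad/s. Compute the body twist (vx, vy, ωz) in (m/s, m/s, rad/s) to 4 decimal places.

k = lx + ly = 0.2 + 0.1 = 0.3000
ω₁+ω₂+ω₃+ω₄ = 14.5000  →  vx = (0.04/4)·14.5000 = 0.1450
−ω₁+ω₂+ω₃−ω₄ = -10.5000  →  vy = (0.04/4)·-10.5000 = -0.1050
−ω₁+ω₂−ω₃+ω₄ = -4.5000  →  ωz = (0.04/1.2000)·-4.5000 = -0.1500

(0.1450, -0.1050, -0.1500)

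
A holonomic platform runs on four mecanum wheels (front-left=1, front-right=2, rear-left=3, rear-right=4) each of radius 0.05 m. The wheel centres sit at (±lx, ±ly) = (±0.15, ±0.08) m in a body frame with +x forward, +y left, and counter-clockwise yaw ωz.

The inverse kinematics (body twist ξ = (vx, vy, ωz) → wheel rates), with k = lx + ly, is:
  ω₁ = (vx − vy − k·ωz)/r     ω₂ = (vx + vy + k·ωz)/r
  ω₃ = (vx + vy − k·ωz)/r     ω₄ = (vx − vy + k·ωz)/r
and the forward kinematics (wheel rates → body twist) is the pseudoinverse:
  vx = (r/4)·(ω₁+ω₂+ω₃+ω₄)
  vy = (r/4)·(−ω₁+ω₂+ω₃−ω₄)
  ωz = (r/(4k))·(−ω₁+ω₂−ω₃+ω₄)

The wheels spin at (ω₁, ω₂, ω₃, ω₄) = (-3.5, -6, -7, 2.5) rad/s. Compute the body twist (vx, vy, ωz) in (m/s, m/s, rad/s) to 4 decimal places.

(-0.1750, -0.1500, 0.3804)

k = lx + ly = 0.15 + 0.08 = 0.2300
ω₁+ω₂+ω₃+ω₄ = -14.0000  →  vx = (0.05/4)·-14.0000 = -0.1750
−ω₁+ω₂+ω₃−ω₄ = -12.0000  →  vy = (0.05/4)·-12.0000 = -0.1500
−ω₁+ω₂−ω₃+ω₄ = 7.0000  →  ωz = (0.05/0.9200)·7.0000 = 0.3804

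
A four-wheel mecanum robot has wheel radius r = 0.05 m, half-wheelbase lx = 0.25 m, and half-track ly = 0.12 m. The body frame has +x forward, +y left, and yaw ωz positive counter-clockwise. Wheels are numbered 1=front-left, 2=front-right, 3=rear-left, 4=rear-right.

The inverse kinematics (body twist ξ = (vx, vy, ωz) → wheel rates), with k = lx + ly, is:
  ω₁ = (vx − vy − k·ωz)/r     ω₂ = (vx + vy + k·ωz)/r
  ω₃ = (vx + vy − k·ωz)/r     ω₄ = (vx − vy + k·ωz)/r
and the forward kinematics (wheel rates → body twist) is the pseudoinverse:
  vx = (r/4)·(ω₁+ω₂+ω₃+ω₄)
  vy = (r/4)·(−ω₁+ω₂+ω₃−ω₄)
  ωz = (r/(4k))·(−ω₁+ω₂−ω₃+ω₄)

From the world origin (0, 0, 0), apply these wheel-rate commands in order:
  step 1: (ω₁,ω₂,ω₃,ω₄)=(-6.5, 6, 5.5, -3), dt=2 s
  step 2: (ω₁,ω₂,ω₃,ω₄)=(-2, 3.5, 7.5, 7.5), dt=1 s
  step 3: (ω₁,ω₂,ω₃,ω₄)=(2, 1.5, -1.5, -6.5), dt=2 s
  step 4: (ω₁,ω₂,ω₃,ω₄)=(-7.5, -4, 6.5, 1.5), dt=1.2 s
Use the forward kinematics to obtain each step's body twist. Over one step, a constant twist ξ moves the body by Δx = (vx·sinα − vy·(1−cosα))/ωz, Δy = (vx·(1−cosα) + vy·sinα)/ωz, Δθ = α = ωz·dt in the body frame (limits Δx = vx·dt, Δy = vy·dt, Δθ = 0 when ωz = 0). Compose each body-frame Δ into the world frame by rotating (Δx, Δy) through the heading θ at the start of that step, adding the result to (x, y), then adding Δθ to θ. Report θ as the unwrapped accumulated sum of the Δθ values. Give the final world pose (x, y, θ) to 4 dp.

(-0.0499, 0.8651, 0.0236)

step 1: ξ=(vx,vy,ωz)=(0.0250, 0.2625, 0.1351), dt=2.0 → body Δ=(-0.0211, 0.5253, 0.2703) → world pose (-0.0211, 0.5253, 0.2703)
step 2: ξ=(vx,vy,ωz)=(0.2062, 0.0688, 0.1858), dt=1.0 → body Δ=(0.1987, 0.0875, 0.1858) → world pose (0.1470, 0.6627, 0.4561)
step 3: ξ=(vx,vy,ωz)=(-0.0563, 0.0563, -0.1858), dt=2.0 → body Δ=(-0.0893, 0.1306, -0.3716) → world pose (0.0094, 0.7406, 0.0845)
step 4: ξ=(vx,vy,ωz)=(-0.0437, 0.1062, -0.0507), dt=1.2 → body Δ=(-0.0486, 0.1290, -0.0608) → world pose (-0.0499, 0.8651, 0.0236)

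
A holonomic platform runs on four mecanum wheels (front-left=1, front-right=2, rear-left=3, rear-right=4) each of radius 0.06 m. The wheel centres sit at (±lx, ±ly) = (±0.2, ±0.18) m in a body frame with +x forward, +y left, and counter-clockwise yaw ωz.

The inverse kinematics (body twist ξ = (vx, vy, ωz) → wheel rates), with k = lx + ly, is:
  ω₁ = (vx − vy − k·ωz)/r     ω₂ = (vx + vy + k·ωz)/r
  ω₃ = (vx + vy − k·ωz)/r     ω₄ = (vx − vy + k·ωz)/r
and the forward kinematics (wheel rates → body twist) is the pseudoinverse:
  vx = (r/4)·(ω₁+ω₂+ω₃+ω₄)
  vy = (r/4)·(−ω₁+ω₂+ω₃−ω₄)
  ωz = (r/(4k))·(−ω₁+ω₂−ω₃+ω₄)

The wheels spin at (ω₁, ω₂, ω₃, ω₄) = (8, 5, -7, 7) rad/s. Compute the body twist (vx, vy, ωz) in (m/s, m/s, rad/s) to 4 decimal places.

(0.1950, -0.2550, 0.4342)

k = lx + ly = 0.2 + 0.18 = 0.3800
ω₁+ω₂+ω₃+ω₄ = 13.0000  →  vx = (0.06/4)·13.0000 = 0.1950
−ω₁+ω₂+ω₃−ω₄ = -17.0000  →  vy = (0.06/4)·-17.0000 = -0.2550
−ω₁+ω₂−ω₃+ω₄ = 11.0000  →  ωz = (0.06/1.5200)·11.0000 = 0.4342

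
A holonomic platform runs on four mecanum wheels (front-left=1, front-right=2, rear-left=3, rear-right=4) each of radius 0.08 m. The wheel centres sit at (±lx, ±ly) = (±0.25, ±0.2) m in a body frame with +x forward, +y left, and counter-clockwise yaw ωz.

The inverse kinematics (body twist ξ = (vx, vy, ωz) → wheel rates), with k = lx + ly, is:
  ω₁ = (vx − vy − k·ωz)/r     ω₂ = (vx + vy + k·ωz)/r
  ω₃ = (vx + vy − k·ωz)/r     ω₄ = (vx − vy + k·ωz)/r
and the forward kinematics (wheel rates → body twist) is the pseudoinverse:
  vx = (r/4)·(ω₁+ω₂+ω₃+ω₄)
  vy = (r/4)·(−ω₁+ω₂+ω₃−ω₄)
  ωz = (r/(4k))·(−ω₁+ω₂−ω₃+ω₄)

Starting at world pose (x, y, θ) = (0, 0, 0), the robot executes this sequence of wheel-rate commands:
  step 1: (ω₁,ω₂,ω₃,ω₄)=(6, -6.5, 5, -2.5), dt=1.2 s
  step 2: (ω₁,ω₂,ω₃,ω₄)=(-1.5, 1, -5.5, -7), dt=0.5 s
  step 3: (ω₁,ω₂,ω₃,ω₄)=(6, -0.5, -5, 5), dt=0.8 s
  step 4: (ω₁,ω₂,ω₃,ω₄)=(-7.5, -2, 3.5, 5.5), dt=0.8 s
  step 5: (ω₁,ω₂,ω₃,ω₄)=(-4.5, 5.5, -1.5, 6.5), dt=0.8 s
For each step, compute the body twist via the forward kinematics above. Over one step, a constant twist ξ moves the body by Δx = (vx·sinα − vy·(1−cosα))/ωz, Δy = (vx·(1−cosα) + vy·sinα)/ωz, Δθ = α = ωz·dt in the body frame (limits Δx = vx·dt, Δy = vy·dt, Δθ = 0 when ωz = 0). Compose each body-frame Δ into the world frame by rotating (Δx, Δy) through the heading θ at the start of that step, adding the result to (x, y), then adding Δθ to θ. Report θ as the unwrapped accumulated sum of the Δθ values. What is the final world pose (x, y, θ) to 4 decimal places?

(-0.0853, -0.1646, -0.0133)

step 1: ξ=(vx,vy,ωz)=(0.0400, -0.1000, -0.8889), dt=1.2 → body Δ=(-0.0188, -0.1218, -1.0667) → world pose (-0.0188, -0.1218, -1.0667)
step 2: ξ=(vx,vy,ωz)=(-0.2600, 0.0800, 0.0444), dt=0.5 → body Δ=(-0.1304, 0.0386, 0.0222) → world pose (-0.0480, 0.0111, -1.0444)
step 3: ξ=(vx,vy,ωz)=(0.1100, -0.3300, 0.1556), dt=0.8 → body Δ=(0.1042, -0.2579, 0.1244) → world pose (-0.2186, -0.2086, -0.9200)
step 4: ξ=(vx,vy,ωz)=(-0.0100, 0.0700, 0.3333), dt=0.8 → body Δ=(-0.0153, 0.0543, 0.2667) → world pose (-0.1847, -0.1635, -0.6533)
step 5: ξ=(vx,vy,ωz)=(0.1200, 0.0400, 0.8000), dt=0.8 → body Δ=(0.0797, 0.0595, 0.6400) → world pose (-0.0853, -0.1646, -0.0133)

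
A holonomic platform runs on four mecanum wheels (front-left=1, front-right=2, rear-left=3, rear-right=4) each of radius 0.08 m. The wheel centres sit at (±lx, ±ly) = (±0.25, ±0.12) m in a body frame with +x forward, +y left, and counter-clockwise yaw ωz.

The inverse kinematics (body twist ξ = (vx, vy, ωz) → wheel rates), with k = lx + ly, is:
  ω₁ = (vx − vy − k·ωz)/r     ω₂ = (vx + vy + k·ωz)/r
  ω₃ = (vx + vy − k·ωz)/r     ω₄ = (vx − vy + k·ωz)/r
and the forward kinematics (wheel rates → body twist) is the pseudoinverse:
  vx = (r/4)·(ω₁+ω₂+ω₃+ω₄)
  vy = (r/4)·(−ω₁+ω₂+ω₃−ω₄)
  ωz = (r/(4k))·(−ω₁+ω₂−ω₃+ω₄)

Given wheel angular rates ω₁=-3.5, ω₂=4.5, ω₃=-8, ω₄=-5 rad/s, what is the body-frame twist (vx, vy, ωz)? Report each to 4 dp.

k = lx + ly = 0.25 + 0.12 = 0.3700
ω₁+ω₂+ω₃+ω₄ = -12.0000  →  vx = (0.08/4)·-12.0000 = -0.2400
−ω₁+ω₂+ω₃−ω₄ = 5.0000  →  vy = (0.08/4)·5.0000 = 0.1000
−ω₁+ω₂−ω₃+ω₄ = 11.0000  →  ωz = (0.08/1.4800)·11.0000 = 0.5946

(-0.2400, 0.1000, 0.5946)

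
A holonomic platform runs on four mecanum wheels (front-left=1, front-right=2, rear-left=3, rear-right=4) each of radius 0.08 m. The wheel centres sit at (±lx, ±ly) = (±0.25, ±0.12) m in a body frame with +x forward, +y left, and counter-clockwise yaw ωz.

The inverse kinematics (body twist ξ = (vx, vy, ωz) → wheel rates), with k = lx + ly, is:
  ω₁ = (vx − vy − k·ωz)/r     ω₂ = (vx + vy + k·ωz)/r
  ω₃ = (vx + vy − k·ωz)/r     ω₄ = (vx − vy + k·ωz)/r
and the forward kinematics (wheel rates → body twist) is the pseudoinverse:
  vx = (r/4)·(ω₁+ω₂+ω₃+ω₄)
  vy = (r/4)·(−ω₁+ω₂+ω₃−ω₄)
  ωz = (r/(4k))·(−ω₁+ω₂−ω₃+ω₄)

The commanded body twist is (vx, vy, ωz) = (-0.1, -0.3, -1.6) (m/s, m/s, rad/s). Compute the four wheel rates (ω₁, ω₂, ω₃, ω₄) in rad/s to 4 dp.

(9.9000, -12.4000, 2.4000, -4.9000)

k = lx + ly = 0.25 + 0.12 = 0.3700;  k·ωz = 0.3700·-1.6 = -0.5920
ω₁ (FL) = (vx − vy − k·ωz)/r = 0.7920/0.08 = 9.9000
ω₂ (FR) = (vx + vy + k·ωz)/r = -0.9920/0.08 = -12.4000
ω₃ (RL) = (vx + vy − k·ωz)/r = 0.1920/0.08 = 2.4000
ω₄ (RR) = (vx − vy + k·ωz)/r = -0.3920/0.08 = -4.9000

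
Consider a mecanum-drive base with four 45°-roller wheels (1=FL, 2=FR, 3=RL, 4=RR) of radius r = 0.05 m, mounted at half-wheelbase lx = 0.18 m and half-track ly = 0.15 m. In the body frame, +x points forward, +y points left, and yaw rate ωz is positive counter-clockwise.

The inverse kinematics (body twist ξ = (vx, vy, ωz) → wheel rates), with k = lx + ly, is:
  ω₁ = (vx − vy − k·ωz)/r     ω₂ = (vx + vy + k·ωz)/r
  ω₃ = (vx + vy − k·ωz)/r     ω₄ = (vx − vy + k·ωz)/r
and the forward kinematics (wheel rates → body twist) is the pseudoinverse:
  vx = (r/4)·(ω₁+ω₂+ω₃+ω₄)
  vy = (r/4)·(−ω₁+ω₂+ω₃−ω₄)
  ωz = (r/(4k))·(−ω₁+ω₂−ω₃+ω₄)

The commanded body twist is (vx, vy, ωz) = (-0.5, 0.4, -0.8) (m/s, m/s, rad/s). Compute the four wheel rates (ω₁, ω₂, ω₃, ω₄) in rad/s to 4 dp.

k = lx + ly = 0.18 + 0.15 = 0.3300;  k·ωz = 0.3300·-0.8 = -0.2640
ω₁ (FL) = (vx − vy − k·ωz)/r = -0.6360/0.05 = -12.7200
ω₂ (FR) = (vx + vy + k·ωz)/r = -0.3640/0.05 = -7.2800
ω₃ (RL) = (vx + vy − k·ωz)/r = 0.1640/0.05 = 3.2800
ω₄ (RR) = (vx − vy + k·ωz)/r = -1.1640/0.05 = -23.2800

(-12.7200, -7.2800, 3.2800, -23.2800)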